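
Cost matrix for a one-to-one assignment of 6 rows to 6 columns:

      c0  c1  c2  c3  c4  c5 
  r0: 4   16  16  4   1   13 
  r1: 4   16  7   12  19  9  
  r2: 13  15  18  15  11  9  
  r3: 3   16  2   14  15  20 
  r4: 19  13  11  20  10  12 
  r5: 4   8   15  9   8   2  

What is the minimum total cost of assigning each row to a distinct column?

Minimum assignment cost: 36

optimal assignment: row0→col3 (cost 4), row1→col0 (cost 4), row2→col4 (cost 11), row3→col2 (cost 2), row4→col1 (cost 13), row5→col5 (cost 2)
total = 4 + 4 + 11 + 2 + 13 + 2 = 36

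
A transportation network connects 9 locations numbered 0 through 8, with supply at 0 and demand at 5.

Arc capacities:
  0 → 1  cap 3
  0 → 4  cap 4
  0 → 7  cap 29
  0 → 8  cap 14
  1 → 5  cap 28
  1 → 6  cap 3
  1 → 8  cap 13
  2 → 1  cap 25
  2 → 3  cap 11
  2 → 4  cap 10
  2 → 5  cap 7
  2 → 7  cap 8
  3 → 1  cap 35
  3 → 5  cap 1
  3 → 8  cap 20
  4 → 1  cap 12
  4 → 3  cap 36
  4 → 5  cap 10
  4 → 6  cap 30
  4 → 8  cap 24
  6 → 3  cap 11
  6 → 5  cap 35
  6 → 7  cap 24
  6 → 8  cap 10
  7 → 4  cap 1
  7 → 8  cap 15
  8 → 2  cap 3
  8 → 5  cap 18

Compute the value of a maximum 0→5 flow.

Maximum flow value: 29

augment #1: 0→1→5 bottleneck 3, total now 3
augment #2: 0→4→5 bottleneck 4, total now 7
augment #3: 0→8→5 bottleneck 14, total now 21
augment #4: 0→7→4→5 bottleneck 1, total now 22
augment #5: 0→7→8→5 bottleneck 4, total now 26
augment #6: 0→7→8→2→5 bottleneck 3, total now 29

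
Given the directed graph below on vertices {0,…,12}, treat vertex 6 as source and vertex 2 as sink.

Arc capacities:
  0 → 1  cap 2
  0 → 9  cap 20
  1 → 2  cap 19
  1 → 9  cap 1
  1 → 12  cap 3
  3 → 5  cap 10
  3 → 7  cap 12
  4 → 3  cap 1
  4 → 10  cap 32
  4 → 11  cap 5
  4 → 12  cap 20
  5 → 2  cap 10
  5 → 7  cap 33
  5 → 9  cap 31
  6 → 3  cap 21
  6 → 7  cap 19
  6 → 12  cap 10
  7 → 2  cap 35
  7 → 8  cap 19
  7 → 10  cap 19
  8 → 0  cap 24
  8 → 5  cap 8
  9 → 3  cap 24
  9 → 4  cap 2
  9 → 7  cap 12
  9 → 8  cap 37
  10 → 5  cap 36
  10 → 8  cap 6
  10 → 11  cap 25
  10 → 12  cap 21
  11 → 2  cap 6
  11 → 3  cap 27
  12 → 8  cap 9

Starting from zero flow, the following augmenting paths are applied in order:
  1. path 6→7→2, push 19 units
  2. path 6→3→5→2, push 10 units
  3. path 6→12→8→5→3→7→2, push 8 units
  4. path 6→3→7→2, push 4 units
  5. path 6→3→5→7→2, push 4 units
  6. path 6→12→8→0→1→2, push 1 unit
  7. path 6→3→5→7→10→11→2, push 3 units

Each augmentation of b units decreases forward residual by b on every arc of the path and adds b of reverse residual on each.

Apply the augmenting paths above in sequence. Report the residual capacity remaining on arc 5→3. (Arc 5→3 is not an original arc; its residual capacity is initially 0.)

after path 1 (6→7→2, push 19): res(5,3)=0
after path 2 (6→3→5→2, push 10): res(5,3)=10
after path 3 (6→12→8→5→3→7→2, push 8): res(5,3)=2
after path 4 (6→3→7→2, push 4): res(5,3)=2
after path 5 (6→3→5→7→2, push 4): res(5,3)=6
after path 6 (6→12→8→0→1→2, push 1): res(5,3)=6
after path 7 (6→3→5→7→10→11→2, push 3): res(5,3)=9

Residual capacity of (5,3): 9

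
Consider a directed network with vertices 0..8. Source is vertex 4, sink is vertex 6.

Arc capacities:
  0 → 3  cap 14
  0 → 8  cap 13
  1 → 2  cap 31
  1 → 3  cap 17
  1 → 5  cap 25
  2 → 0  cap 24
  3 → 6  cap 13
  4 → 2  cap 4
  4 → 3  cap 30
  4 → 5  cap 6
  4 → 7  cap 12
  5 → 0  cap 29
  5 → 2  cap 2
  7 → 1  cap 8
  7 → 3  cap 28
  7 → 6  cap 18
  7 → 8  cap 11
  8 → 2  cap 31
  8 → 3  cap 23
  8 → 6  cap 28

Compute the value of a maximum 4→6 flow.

Maximum flow value: 35

augment #1: 4→3→6 bottleneck 13, total now 13
augment #2: 4→7→6 bottleneck 12, total now 25
augment #3: 4→2→0→8→6 bottleneck 4, total now 29
augment #4: 4→5→0→8→6 bottleneck 6, total now 35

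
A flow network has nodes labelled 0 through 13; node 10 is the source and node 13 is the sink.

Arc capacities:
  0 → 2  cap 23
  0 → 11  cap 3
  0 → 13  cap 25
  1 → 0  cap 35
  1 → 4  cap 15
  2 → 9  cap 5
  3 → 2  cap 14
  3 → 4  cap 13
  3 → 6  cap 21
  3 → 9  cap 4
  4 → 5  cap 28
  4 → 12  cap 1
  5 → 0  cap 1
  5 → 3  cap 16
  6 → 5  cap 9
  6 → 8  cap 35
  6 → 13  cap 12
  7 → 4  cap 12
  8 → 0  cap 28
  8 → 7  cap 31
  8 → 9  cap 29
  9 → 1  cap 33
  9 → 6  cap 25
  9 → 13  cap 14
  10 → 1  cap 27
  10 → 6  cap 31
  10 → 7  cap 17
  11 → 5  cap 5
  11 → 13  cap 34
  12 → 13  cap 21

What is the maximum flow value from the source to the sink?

Maximum flow value: 55

augment #1: 10→6→13 bottleneck 12, total now 12
augment #2: 10→1→0→13 bottleneck 25, total now 37
augment #3: 10→1→0→11→13 bottleneck 2, total now 39
augment #4: 10→6→8→9→13 bottleneck 14, total now 53
augment #5: 10→7→4→12→13 bottleneck 1, total now 54
augment #6: 10→6→5→0→11→13 bottleneck 1, total now 55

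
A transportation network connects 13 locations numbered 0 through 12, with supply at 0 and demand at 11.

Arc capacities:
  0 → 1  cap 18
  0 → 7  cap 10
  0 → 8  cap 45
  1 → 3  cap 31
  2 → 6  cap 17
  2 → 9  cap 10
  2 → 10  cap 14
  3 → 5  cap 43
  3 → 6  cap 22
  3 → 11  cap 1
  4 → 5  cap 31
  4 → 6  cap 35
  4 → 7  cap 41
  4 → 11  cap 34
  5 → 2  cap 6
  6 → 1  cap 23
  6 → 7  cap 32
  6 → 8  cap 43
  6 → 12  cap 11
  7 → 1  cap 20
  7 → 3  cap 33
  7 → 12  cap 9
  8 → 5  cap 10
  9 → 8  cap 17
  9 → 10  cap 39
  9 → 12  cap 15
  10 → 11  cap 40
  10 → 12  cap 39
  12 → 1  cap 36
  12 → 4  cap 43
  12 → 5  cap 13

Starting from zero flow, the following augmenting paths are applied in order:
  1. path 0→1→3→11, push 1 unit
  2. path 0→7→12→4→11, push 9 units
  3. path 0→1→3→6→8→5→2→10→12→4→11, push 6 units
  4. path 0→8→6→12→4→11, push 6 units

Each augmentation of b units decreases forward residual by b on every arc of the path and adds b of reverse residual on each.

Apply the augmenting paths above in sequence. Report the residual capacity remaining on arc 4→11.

Residual capacity of (4,11): 13

after path 1 (0→1→3→11, push 1): res(4,11)=34
after path 2 (0→7→12→4→11, push 9): res(4,11)=25
after path 3 (0→1→3→6→8→5→2→10→12→4→11, push 6): res(4,11)=19
after path 4 (0→8→6→12→4→11, push 6): res(4,11)=13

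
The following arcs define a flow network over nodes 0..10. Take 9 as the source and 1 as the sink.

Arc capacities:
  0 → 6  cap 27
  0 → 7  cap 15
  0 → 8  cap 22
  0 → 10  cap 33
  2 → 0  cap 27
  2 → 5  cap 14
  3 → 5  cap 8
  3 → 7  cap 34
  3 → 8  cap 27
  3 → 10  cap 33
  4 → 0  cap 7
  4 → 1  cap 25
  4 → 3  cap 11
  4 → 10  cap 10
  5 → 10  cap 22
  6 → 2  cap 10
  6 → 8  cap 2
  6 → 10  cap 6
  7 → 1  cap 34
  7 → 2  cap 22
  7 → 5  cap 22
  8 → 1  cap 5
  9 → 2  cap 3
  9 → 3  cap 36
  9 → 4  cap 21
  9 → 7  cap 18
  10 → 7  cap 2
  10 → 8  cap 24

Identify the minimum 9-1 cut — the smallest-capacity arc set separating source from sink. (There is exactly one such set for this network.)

Min-cut arcs: {(7,1), (8,1), (9,4)} (total capacity 60)

augment #1: 9→4→1 push 21
augment #2: 9→7→1 push 18
augment #3: 9→3→7→1 push 16
augment #4: 9→3→8→1 push 5
max flow = 60; residual-reachable set from 9 gives S-side
cut edges (S→T): {(7,1), (8,1), (9,4)} total cap 60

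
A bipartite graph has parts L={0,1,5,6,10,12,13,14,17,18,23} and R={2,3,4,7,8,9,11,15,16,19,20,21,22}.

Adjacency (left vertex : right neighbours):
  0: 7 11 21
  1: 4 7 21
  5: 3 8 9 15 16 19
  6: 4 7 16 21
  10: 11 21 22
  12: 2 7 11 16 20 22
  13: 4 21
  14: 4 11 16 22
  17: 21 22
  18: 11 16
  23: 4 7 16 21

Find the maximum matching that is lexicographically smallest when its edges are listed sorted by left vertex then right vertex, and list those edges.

Lex-smallest maximum matching: {(0,7), (1,4), (5,3), (6,16), (10,11), (12,2), (13,21), (14,22)}

|M| = 8 (so the lex-smallest maximum matching has 8 edges)
process left vertices in ascending order; for each, take the smallest-labelled available neighbour that still permits 8 edges overall, or leave it unmatched if none does
lex-smallest matching: {0-7, 1-4, 5-3, 6-16, 10-11, 12-2, 13-21, 14-22}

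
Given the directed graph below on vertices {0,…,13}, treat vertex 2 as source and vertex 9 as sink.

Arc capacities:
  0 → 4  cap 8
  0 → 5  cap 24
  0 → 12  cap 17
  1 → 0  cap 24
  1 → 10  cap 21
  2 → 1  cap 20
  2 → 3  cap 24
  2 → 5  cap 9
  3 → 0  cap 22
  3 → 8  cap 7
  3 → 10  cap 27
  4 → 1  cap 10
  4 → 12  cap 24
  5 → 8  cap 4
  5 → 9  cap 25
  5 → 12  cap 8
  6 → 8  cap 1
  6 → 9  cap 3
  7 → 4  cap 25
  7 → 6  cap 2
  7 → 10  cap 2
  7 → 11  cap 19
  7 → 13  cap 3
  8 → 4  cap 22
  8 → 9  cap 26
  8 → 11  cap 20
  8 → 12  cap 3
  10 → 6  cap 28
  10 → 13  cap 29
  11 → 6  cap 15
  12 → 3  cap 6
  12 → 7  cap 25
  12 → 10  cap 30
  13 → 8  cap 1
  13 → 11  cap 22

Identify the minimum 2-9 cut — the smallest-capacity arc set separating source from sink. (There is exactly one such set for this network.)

augment #1: 2→5→9 push 9
augment #2: 2→3→8→9 push 7
augment #3: 2→1→0→5→9 push 16
augment #4: 2→1→10→6→9 push 3
augment #5: 2→1→0→5→8→9 push 1
augment #6: 2→3→0→5→8→9 push 3
augment #7: 2→3→10→6→8→9 push 1
augment #8: 2→3→10→13→8→9 push 1
max flow = 41; residual-reachable set from 2 gives S-side
cut edges (S→T): {(3,8), (5,8), (5,9), (6,8), (6,9), (13,8)} total cap 41

Min-cut arcs: {(3,8), (5,8), (5,9), (6,8), (6,9), (13,8)} (total capacity 41)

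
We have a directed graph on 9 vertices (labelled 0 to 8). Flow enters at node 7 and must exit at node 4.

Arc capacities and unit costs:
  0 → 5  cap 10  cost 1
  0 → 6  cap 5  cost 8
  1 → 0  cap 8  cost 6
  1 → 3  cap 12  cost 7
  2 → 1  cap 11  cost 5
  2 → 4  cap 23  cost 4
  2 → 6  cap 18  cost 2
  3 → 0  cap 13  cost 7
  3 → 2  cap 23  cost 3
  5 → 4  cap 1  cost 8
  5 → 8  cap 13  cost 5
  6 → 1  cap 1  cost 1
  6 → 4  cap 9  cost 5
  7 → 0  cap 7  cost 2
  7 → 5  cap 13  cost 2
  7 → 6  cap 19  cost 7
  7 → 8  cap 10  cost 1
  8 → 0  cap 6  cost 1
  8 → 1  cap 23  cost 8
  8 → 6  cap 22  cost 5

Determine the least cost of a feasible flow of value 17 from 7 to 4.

shortest-cost path #1: 7→5→4 push 1 @ unit cost 10 (adds 10)
shortest-cost path #2: 7→8→6→4 push 9 @ unit cost 11 (adds 99)
shortest-cost path #3: 7→8→6→1→3→2→4 push 1 @ unit cost 21 (adds 21)
shortest-cost path #4: 7→6→8→1→3→2→4 push 6 @ unit cost 24 (adds 144)
total cost = 274

Minimum cost for 17 units: 274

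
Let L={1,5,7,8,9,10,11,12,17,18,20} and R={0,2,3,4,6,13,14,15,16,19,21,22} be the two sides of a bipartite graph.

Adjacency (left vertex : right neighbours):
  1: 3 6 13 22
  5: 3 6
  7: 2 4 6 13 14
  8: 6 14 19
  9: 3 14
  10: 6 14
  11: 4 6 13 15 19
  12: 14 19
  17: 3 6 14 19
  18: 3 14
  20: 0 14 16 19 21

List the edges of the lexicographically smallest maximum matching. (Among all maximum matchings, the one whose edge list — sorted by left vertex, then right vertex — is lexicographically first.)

Lex-smallest maximum matching: {(1,13), (5,3), (7,2), (8,6), (9,14), (11,4), (12,19), (20,0)}

|M| = 8 (so the lex-smallest maximum matching has 8 edges)
process left vertices in ascending order; for each, take the smallest-labelled available neighbour that still permits 8 edges overall, or leave it unmatched if none does
lex-smallest matching: {1-13, 5-3, 7-2, 8-6, 9-14, 11-4, 12-19, 20-0}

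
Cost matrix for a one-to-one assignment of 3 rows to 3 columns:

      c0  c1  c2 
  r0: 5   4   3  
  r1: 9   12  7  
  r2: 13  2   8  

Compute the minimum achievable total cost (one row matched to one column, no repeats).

Minimum assignment cost: 14

one of 2 optimal assignments: row0→col0 (cost 5), row1→col2 (cost 7), row2→col1 (cost 2)
total = 5 + 7 + 2 = 14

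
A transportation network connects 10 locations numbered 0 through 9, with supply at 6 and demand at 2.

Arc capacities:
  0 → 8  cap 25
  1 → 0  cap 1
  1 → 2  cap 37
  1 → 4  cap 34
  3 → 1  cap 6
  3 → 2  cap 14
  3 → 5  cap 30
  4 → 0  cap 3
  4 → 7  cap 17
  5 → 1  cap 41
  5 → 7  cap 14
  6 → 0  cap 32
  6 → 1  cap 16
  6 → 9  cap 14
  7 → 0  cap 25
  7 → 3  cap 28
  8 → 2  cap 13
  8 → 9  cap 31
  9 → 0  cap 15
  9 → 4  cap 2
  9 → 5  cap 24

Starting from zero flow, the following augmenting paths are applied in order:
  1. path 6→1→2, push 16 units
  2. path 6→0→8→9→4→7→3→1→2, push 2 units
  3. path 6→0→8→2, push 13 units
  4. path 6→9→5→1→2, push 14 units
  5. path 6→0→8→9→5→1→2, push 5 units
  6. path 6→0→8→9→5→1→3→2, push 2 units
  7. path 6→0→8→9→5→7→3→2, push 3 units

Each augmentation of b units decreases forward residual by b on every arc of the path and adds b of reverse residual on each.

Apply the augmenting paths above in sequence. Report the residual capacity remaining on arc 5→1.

Residual capacity of (5,1): 20

after path 1 (6→1→2, push 16): res(5,1)=41
after path 2 (6→0→8→9→4→7→3→1→2, push 2): res(5,1)=41
after path 3 (6→0→8→2, push 13): res(5,1)=41
after path 4 (6→9→5→1→2, push 14): res(5,1)=27
after path 5 (6→0→8→9→5→1→2, push 5): res(5,1)=22
after path 6 (6→0→8→9→5→1→3→2, push 2): res(5,1)=20
after path 7 (6→0→8→9→5→7→3→2, push 3): res(5,1)=20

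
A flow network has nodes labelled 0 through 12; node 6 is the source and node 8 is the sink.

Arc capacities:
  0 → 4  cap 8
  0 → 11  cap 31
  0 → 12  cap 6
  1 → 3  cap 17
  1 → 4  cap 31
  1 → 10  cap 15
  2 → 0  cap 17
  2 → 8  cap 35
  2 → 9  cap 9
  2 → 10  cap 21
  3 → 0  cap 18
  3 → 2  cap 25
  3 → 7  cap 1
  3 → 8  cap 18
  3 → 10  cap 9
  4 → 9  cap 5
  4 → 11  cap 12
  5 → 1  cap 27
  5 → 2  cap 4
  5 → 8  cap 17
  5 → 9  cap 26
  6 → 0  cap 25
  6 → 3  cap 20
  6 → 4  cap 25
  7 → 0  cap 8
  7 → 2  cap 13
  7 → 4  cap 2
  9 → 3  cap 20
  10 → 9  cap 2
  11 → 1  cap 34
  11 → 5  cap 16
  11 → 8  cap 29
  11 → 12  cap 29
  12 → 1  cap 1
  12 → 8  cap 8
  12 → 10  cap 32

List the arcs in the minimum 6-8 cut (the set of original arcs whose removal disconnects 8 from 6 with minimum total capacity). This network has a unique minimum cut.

Min-cut arcs: {(4,9), (4,11), (6,0), (6,3)} (total capacity 62)

augment #1: 6→3→8 push 18
augment #2: 6→0→11→8 push 25
augment #3: 6→3→2→8 push 2
augment #4: 6→4→11→8 push 4
augment #5: 6→4→11→5→8 push 8
augment #6: 6→4→9→3→2→8 push 5
max flow = 62; residual-reachable set from 6 gives S-side
cut edges (S→T): {(4,9), (4,11), (6,0), (6,3)} total cap 62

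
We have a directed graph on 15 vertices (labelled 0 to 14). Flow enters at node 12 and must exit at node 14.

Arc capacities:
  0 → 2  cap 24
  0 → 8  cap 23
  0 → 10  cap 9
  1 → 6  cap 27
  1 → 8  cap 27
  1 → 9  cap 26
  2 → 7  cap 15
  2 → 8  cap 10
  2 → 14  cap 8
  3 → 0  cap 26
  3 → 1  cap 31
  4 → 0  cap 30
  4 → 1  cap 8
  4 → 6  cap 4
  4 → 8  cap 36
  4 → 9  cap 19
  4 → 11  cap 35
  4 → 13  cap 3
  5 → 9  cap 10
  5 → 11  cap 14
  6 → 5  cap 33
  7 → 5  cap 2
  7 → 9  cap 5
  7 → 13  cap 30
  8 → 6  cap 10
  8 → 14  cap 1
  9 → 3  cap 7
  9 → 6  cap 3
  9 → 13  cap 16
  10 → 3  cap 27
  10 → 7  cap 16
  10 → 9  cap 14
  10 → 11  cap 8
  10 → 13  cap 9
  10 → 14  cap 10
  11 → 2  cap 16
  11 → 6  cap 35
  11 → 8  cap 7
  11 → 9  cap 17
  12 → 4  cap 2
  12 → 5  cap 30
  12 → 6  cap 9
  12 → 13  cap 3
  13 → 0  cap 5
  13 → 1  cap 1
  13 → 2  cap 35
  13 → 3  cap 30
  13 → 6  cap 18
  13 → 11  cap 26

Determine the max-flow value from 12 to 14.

augment #1: 12→4→8→14 bottleneck 1, total now 1
augment #2: 12→13→2→14 bottleneck 3, total now 4
augment #3: 12→4→0→2→14 bottleneck 1, total now 5
augment #4: 12→5→11→2→14 bottleneck 4, total now 9
augment #5: 12→5→9→3→0→10→14 bottleneck 7, total now 16
augment #6: 12→5→9→13→0→10→14 bottleneck 2, total now 18

Maximum flow value: 18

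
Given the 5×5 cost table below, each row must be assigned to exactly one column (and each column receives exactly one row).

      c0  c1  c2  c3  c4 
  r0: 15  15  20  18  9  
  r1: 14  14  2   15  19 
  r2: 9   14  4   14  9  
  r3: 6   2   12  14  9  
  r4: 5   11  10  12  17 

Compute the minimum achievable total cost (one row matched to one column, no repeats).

Minimum assignment cost: 32

optimal assignment: row0→col4 (cost 9), row1→col2 (cost 2), row2→col3 (cost 14), row3→col1 (cost 2), row4→col0 (cost 5)
total = 9 + 2 + 14 + 2 + 5 = 32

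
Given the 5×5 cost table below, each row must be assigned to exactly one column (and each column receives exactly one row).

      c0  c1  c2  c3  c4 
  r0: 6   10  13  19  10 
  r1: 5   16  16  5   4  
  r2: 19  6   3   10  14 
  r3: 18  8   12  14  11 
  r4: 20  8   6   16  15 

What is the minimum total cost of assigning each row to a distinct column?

Minimum assignment cost: 33

optimal assignment: row0→col0 (cost 6), row1→col3 (cost 5), row2→col2 (cost 3), row3→col4 (cost 11), row4→col1 (cost 8)
total = 6 + 5 + 3 + 11 + 8 = 33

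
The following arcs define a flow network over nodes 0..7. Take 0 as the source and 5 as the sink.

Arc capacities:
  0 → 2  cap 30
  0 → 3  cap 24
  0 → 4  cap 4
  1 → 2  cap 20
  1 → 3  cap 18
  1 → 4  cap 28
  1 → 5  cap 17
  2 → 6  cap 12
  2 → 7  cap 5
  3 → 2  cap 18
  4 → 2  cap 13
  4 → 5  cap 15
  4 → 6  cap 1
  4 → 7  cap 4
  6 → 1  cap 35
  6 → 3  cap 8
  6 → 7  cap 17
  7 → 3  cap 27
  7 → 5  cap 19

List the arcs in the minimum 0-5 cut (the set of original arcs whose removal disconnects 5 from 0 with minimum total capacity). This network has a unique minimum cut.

augment #1: 0→4→5 push 4
augment #2: 0→2→7→5 push 5
augment #3: 0→2→6→1→5 push 12
max flow = 21; residual-reachable set from 0 gives S-side
cut edges (S→T): {(0,4), (2,6), (2,7)} total cap 21

Min-cut arcs: {(0,4), (2,6), (2,7)} (total capacity 21)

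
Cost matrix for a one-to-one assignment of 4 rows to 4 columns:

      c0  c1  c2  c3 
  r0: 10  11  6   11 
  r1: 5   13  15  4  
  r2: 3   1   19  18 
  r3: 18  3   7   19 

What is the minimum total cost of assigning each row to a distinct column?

optimal assignment: row0→col2 (cost 6), row1→col3 (cost 4), row2→col0 (cost 3), row3→col1 (cost 3)
total = 6 + 4 + 3 + 3 = 16

Minimum assignment cost: 16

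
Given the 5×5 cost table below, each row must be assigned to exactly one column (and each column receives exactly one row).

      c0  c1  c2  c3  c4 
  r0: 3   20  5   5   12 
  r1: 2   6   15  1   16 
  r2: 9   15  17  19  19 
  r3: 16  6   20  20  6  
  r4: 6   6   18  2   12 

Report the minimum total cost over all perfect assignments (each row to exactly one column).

Minimum assignment cost: 27

optimal assignment: row0→col2 (cost 5), row1→col3 (cost 1), row2→col0 (cost 9), row3→col4 (cost 6), row4→col1 (cost 6)
total = 5 + 1 + 9 + 6 + 6 = 27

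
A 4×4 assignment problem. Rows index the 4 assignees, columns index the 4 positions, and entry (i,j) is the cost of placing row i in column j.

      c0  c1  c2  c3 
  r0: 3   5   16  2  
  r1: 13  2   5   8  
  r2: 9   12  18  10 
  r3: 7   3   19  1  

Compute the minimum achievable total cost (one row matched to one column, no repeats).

optimal assignment: row0→col3 (cost 2), row1→col2 (cost 5), row2→col0 (cost 9), row3→col1 (cost 3)
total = 2 + 5 + 9 + 3 = 19

Minimum assignment cost: 19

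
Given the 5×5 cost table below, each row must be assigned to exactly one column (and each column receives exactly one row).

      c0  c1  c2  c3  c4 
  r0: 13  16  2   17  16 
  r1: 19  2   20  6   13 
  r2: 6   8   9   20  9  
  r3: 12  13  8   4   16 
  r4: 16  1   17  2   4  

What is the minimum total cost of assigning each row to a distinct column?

Minimum assignment cost: 18

optimal assignment: row0→col2 (cost 2), row1→col1 (cost 2), row2→col0 (cost 6), row3→col3 (cost 4), row4→col4 (cost 4)
total = 2 + 2 + 6 + 4 + 4 = 18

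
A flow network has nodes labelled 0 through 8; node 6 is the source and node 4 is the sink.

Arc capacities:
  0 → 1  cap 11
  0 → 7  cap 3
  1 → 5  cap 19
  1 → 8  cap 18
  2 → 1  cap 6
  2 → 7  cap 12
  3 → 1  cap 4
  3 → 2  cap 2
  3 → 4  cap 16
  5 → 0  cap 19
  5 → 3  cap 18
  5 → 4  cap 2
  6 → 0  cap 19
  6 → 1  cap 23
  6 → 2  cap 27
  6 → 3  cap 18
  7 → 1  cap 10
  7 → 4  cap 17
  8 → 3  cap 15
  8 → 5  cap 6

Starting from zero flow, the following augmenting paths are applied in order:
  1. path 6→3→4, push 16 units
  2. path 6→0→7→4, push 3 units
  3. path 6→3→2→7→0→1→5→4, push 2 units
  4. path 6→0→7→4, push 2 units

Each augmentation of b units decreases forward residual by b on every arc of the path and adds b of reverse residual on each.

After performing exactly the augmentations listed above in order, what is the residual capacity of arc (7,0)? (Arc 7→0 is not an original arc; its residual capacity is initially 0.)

Residual capacity of (7,0): 3

after path 1 (6→3→4, push 16): res(7,0)=0
after path 2 (6→0→7→4, push 3): res(7,0)=3
after path 3 (6→3→2→7→0→1→5→4, push 2): res(7,0)=1
after path 4 (6→0→7→4, push 2): res(7,0)=3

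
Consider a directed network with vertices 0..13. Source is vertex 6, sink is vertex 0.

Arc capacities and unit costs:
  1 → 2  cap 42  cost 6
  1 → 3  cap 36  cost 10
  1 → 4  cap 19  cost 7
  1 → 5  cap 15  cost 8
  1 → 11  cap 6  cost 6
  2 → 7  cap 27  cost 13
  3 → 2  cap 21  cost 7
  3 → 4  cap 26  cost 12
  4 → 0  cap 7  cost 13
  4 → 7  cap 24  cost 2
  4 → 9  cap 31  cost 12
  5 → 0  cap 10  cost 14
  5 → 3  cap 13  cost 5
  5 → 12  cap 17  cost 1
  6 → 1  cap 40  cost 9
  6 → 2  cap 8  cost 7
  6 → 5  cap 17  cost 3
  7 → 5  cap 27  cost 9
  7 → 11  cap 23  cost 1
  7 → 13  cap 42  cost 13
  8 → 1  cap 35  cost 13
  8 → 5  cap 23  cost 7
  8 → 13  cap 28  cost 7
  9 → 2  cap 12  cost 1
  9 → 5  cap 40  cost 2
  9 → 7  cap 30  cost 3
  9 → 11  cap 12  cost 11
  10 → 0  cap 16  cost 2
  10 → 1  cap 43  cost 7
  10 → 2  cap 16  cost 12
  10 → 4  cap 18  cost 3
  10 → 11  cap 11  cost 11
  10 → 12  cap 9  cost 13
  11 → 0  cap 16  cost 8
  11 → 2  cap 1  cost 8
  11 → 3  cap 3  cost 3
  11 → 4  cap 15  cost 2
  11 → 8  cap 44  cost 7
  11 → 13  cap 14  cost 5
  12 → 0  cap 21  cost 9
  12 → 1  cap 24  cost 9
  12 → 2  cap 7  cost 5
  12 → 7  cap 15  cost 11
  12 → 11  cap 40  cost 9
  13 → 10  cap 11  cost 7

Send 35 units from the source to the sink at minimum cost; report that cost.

shortest-cost path #1: 6→5→12→0 push 17 @ unit cost 13 (adds 221)
shortest-cost path #2: 6→1→11→0 push 6 @ unit cost 23 (adds 138)
shortest-cost path #3: 6→1→4→7→11→0 push 10 @ unit cost 27 (adds 270)
shortest-cost path #4: 6→1→4→0 push 2 @ unit cost 29 (adds 58)
total cost = 687

Minimum cost for 35 units: 687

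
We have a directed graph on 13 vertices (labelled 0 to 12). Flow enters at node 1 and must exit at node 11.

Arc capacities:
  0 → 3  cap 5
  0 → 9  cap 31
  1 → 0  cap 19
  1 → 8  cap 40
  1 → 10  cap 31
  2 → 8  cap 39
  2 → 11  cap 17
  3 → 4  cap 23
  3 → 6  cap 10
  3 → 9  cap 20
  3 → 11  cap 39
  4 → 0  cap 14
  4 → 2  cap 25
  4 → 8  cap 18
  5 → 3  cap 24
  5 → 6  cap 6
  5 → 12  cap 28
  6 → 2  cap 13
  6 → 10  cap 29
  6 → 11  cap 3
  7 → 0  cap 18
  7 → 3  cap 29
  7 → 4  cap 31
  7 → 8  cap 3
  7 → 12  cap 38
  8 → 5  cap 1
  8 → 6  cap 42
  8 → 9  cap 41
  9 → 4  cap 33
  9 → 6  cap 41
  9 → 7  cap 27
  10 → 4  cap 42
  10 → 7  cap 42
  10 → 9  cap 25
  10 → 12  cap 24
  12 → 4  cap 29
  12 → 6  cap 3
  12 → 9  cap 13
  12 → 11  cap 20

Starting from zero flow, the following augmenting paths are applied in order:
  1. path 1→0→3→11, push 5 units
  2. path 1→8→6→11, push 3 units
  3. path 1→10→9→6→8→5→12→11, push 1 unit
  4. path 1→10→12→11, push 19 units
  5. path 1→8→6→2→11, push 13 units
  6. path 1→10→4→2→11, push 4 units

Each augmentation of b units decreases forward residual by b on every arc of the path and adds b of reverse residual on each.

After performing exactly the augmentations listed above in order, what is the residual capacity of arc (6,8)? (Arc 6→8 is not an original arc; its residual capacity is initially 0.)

Residual capacity of (6,8): 15

after path 1 (1→0→3→11, push 5): res(6,8)=0
after path 2 (1→8→6→11, push 3): res(6,8)=3
after path 3 (1→10→9→6→8→5→12→11, push 1): res(6,8)=2
after path 4 (1→10→12→11, push 19): res(6,8)=2
after path 5 (1→8→6→2→11, push 13): res(6,8)=15
after path 6 (1→10→4→2→11, push 4): res(6,8)=15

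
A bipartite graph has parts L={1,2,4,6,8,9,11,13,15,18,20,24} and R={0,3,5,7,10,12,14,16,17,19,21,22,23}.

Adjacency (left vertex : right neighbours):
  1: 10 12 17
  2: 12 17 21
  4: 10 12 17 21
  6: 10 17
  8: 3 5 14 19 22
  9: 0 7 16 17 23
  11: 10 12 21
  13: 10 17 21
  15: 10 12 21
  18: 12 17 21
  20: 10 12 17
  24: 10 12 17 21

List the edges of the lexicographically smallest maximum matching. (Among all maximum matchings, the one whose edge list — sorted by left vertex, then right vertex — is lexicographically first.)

Lex-smallest maximum matching: {(1,10), (2,12), (4,17), (8,3), (9,0), (11,21)}

|M| = 6 (so the lex-smallest maximum matching has 6 edges)
process left vertices in ascending order; for each, take the smallest-labelled available neighbour that still permits 6 edges overall, or leave it unmatched if none does
lex-smallest matching: {1-10, 2-12, 4-17, 8-3, 9-0, 11-21}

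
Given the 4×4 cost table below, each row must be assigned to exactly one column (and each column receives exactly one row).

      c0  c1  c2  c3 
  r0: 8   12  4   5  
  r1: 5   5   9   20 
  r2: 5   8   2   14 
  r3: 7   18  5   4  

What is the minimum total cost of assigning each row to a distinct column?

optimal assignment: row0→col2 (cost 4), row1→col1 (cost 5), row2→col0 (cost 5), row3→col3 (cost 4)
total = 4 + 5 + 5 + 4 = 18

Minimum assignment cost: 18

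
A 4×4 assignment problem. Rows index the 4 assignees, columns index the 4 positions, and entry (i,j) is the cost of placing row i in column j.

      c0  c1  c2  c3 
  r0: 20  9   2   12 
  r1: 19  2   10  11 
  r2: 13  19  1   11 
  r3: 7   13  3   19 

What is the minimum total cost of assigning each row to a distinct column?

Minimum assignment cost: 22

one of 2 optimal assignments: row0→col2 (cost 2), row1→col1 (cost 2), row2→col3 (cost 11), row3→col0 (cost 7)
total = 2 + 2 + 11 + 7 = 22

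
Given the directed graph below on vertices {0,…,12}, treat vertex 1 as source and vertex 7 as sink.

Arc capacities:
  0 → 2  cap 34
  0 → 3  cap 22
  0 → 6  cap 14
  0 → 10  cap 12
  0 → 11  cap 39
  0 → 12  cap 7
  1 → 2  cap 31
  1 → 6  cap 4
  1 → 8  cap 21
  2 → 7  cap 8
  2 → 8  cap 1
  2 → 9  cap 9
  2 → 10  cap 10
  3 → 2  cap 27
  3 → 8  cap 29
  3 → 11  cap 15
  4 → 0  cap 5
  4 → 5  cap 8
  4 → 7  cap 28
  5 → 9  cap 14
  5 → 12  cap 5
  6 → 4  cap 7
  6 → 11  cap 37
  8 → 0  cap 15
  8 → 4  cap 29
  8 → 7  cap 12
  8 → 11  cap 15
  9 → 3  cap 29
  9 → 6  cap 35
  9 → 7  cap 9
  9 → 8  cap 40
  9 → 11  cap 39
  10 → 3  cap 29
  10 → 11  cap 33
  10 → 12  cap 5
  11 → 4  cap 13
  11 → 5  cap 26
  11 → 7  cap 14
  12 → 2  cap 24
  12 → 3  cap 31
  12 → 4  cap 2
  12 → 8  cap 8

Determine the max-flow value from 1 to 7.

augment #1: 1→2→7 bottleneck 8, total now 8
augment #2: 1→8→7 bottleneck 12, total now 20
augment #3: 1→2→9→7 bottleneck 9, total now 29
augment #4: 1→6→4→7 bottleneck 4, total now 33
augment #5: 1→8→4→7 bottleneck 9, total now 42
augment #6: 1→2→8→4→7 bottleneck 1, total now 43
augment #7: 1→2→10→11→7 bottleneck 10, total now 53

Maximum flow value: 53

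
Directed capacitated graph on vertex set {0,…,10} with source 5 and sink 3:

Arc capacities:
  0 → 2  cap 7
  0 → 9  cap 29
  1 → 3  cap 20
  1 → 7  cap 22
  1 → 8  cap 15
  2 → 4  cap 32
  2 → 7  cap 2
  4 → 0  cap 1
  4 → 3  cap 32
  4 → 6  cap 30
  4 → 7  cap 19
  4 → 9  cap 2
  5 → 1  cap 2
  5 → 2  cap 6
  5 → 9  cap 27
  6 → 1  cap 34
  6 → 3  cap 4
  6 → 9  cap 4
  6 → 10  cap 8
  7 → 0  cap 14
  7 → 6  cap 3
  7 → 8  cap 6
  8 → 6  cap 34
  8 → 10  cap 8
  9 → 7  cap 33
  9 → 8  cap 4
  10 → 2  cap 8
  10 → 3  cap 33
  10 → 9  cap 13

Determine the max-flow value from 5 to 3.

augment #1: 5→1→3 bottleneck 2, total now 2
augment #2: 5→2→4→3 bottleneck 6, total now 8
augment #3: 5→9→7→6→3 bottleneck 3, total now 11
augment #4: 5→9→8→6→3 bottleneck 1, total now 12
augment #5: 5→9→8→10→3 bottleneck 3, total now 15
augment #6: 5→9→7→8→10→3 bottleneck 5, total now 20
augment #7: 5→9→7→0→2→4→3 bottleneck 7, total now 27
augment #8: 5→9→7→8→6→1→3 bottleneck 1, total now 28

Maximum flow value: 28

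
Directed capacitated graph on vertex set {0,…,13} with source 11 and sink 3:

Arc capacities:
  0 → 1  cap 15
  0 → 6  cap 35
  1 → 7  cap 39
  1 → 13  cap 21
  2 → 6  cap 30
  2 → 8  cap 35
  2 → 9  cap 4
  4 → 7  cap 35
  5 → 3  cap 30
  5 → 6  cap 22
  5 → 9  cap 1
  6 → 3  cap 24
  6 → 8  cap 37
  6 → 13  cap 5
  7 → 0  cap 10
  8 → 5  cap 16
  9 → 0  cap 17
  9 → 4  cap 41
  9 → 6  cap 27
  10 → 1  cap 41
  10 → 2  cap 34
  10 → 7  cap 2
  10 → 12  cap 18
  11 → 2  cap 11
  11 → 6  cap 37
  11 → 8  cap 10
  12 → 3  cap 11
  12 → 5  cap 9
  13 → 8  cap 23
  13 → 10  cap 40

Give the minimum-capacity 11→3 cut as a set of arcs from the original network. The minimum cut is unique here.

augment #1: 11→6→3 push 24
augment #2: 11→8→5→3 push 10
augment #3: 11→2→8→5→3 push 6
augment #4: 11→6→13→10→12→3 push 5
augment #5: 11→2→9→0→1→13→10→12→3 push 4
max flow = 49; residual-reachable set from 11 gives S-side
cut edges (S→T): {(2,9), (6,3), (6,13), (8,5)} total cap 49

Min-cut arcs: {(2,9), (6,3), (6,13), (8,5)} (total capacity 49)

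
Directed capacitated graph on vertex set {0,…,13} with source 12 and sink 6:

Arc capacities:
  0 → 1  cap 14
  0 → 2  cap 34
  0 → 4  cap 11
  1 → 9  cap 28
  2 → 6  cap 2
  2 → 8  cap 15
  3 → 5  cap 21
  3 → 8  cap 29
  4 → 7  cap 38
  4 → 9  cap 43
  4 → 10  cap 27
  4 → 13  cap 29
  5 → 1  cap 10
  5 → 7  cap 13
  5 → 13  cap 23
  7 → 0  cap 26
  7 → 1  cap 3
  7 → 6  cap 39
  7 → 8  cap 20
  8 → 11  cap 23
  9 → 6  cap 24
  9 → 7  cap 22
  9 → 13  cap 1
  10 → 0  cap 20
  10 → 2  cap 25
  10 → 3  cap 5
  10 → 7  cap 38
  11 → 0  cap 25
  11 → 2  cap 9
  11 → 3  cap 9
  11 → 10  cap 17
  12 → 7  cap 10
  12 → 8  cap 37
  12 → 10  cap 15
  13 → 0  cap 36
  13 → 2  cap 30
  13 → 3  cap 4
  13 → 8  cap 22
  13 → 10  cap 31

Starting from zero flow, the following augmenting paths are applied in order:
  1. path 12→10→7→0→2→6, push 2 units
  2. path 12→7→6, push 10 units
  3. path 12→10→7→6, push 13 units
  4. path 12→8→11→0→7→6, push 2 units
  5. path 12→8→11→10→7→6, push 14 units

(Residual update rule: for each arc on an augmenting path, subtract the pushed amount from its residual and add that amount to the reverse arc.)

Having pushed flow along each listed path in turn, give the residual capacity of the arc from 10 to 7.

after path 1 (12→10→7→0→2→6, push 2): res(10,7)=36
after path 2 (12→7→6, push 10): res(10,7)=36
after path 3 (12→10→7→6, push 13): res(10,7)=23
after path 4 (12→8→11→0→7→6, push 2): res(10,7)=23
after path 5 (12→8→11→10→7→6, push 14): res(10,7)=9

Residual capacity of (10,7): 9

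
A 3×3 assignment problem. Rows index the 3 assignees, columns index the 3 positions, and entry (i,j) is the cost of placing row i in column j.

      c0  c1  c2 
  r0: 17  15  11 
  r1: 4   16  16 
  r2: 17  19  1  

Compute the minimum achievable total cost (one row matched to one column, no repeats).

Minimum assignment cost: 20

optimal assignment: row0→col1 (cost 15), row1→col0 (cost 4), row2→col2 (cost 1)
total = 15 + 4 + 1 = 20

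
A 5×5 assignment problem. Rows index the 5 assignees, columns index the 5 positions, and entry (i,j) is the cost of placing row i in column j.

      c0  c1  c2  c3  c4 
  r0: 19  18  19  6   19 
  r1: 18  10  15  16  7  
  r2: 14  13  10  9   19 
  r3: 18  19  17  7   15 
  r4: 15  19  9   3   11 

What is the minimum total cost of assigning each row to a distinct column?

optimal assignment: row0→col3 (cost 6), row1→col4 (cost 7), row2→col1 (cost 13), row3→col0 (cost 18), row4→col2 (cost 9)
total = 6 + 7 + 13 + 18 + 9 = 53

Minimum assignment cost: 53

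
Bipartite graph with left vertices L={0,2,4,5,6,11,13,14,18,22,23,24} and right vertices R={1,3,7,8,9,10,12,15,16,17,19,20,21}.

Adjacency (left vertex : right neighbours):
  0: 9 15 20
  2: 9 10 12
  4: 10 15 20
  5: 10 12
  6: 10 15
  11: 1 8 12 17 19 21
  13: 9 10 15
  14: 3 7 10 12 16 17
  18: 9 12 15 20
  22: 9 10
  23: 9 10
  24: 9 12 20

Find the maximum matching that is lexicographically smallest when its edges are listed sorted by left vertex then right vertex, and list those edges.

|M| = 7 (so the lex-smallest maximum matching has 7 edges)
process left vertices in ascending order; for each, take the smallest-labelled available neighbour that still permits 7 edges overall, or leave it unmatched if none does
lex-smallest matching: {0-9, 2-10, 4-15, 5-12, 11-1, 14-3, 18-20}

Lex-smallest maximum matching: {(0,9), (2,10), (4,15), (5,12), (11,1), (14,3), (18,20)}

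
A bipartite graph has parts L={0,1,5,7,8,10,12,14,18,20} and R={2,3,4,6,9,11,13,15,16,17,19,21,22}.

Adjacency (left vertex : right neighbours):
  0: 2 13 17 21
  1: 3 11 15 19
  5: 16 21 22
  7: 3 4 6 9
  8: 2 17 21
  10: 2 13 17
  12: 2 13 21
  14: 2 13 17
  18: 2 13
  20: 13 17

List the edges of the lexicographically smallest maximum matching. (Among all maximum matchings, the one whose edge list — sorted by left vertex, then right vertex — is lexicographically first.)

Lex-smallest maximum matching: {(0,2), (1,3), (5,16), (7,4), (8,17), (10,13), (12,21)}

|M| = 7 (so the lex-smallest maximum matching has 7 edges)
process left vertices in ascending order; for each, take the smallest-labelled available neighbour that still permits 7 edges overall, or leave it unmatched if none does
lex-smallest matching: {0-2, 1-3, 5-16, 7-4, 8-17, 10-13, 12-21}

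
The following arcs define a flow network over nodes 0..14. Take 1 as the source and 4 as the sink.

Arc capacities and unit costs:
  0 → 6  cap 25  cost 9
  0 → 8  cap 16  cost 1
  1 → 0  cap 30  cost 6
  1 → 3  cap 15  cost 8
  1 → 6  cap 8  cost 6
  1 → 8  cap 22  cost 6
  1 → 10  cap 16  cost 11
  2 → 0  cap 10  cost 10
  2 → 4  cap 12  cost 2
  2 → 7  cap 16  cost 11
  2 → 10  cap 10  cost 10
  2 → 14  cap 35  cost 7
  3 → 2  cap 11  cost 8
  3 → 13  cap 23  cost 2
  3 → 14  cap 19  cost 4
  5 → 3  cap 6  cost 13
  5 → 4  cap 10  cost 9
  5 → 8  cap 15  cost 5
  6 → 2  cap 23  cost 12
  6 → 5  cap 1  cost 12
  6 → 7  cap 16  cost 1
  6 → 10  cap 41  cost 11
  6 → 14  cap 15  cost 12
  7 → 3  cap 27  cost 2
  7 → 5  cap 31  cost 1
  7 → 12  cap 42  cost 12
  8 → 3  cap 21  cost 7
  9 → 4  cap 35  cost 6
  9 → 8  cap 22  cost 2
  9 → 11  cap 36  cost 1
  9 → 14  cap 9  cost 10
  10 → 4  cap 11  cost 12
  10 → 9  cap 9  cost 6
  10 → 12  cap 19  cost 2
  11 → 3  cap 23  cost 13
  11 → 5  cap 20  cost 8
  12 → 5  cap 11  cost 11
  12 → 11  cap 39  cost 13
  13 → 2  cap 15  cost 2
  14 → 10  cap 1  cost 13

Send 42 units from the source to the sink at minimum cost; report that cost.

Minimum cost for 42 units: 864

shortest-cost path #1: 1→3→13→2→4 push 12 @ unit cost 14 (adds 168)
shortest-cost path #2: 1→6→7→5→4 push 8 @ unit cost 17 (adds 136)
shortest-cost path #3: 1→10→4 push 11 @ unit cost 23 (adds 253)
shortest-cost path #4: 1→10→9→4 push 5 @ unit cost 23 (adds 115)
shortest-cost path #5: 1→0→6→7→5→4 push 2 @ unit cost 26 (adds 52)
shortest-cost path #6: 1→3→13→2→10→9→4 push 3 @ unit cost 34 (adds 102)
shortest-cost path #7: 1→0→6→10→9→4 push 1 @ unit cost 38 (adds 38)
total cost = 864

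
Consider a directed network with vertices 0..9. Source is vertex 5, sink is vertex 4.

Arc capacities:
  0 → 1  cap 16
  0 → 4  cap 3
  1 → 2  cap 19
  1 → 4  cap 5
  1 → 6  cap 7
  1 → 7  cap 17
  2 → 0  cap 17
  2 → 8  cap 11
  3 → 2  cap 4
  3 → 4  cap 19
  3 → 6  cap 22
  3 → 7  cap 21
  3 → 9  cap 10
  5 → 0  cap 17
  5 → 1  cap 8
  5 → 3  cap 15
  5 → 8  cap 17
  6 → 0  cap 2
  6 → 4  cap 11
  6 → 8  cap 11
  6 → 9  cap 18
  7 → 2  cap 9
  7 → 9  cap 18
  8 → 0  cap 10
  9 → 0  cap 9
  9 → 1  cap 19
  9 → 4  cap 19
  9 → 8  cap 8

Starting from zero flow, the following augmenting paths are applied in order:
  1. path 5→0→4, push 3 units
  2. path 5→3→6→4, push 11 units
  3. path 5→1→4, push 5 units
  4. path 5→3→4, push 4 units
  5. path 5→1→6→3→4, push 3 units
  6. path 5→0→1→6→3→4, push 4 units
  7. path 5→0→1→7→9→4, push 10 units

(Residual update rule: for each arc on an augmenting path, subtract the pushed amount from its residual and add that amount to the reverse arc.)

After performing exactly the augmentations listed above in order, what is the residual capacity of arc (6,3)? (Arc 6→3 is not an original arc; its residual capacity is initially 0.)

after path 1 (5→0→4, push 3): res(6,3)=0
after path 2 (5→3→6→4, push 11): res(6,3)=11
after path 3 (5→1→4, push 5): res(6,3)=11
after path 4 (5→3→4, push 4): res(6,3)=11
after path 5 (5→1→6→3→4, push 3): res(6,3)=8
after path 6 (5→0→1→6→3→4, push 4): res(6,3)=4
after path 7 (5→0→1→7→9→4, push 10): res(6,3)=4

Residual capacity of (6,3): 4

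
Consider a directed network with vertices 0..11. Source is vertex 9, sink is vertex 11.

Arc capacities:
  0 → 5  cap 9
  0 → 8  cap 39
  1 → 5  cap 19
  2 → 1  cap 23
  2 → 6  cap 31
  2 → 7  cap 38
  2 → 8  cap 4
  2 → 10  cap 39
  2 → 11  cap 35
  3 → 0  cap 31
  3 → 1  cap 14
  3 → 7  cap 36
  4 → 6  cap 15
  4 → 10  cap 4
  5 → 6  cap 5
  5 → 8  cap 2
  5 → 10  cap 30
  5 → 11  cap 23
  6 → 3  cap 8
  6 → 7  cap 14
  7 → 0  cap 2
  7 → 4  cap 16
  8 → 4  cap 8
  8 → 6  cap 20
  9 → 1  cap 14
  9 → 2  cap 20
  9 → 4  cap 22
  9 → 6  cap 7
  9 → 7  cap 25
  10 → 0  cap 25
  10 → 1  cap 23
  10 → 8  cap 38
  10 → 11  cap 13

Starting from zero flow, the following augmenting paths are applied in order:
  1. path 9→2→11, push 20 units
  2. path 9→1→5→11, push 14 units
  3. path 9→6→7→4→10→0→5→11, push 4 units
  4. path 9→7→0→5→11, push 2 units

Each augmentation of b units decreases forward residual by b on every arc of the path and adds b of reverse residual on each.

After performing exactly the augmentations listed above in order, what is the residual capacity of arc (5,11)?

Residual capacity of (5,11): 3

after path 1 (9→2→11, push 20): res(5,11)=23
after path 2 (9→1→5→11, push 14): res(5,11)=9
after path 3 (9→6→7→4→10→0→5→11, push 4): res(5,11)=5
after path 4 (9→7→0→5→11, push 2): res(5,11)=3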